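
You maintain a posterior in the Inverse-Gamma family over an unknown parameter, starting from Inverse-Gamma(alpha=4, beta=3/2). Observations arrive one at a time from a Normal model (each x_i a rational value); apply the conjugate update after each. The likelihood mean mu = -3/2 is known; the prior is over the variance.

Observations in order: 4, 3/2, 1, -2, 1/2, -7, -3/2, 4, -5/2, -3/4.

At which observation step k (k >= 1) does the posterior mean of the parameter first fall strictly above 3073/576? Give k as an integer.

obs 1: x=4 → posterior Inverse-Gamma(9/2, 133/8)
obs 2: x=3/2 → posterior Inverse-Gamma(5, 169/8)
obs 3: x=1 → posterior Inverse-Gamma(11/2, 97/4)
obs 4: x=-2 → posterior Inverse-Gamma(6, 195/8)
obs 5: x=1/2 → posterior Inverse-Gamma(13/2, 211/8)
obs 6: x=-7 → posterior Inverse-Gamma(7, 83/2)
obs 7: x=-3/2 → posterior Inverse-Gamma(15/2, 83/2)
obs 8: x=4 → posterior Inverse-Gamma(8, 453/8)
obs 9: x=-5/2 → posterior Inverse-Gamma(17/2, 457/8)
obs 10: x=-3/4 → posterior Inverse-Gamma(9, 1837/32)

k = 3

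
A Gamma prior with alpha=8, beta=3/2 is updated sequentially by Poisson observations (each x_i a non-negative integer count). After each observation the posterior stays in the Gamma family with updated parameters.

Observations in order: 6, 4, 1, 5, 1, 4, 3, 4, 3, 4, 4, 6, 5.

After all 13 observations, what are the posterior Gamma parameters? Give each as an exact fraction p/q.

obs 1: x=6 → posterior Gamma(14, 5/2)
obs 2: x=4 → posterior Gamma(18, 7/2)
obs 3: x=1 → posterior Gamma(19, 9/2)
obs 4: x=5 → posterior Gamma(24, 11/2)
obs 5: x=1 → posterior Gamma(25, 13/2)
obs 6: x=4 → posterior Gamma(29, 15/2)
obs 7: x=3 → posterior Gamma(32, 17/2)
obs 8: x=4 → posterior Gamma(36, 19/2)
obs 9: x=3 → posterior Gamma(39, 21/2)
obs 10: x=4 → posterior Gamma(43, 23/2)
obs 11: x=4 → posterior Gamma(47, 25/2)
obs 12: x=6 → posterior Gamma(53, 27/2)
obs 13: x=5 → posterior Gamma(58, 29/2)

alpha=58, beta=29/2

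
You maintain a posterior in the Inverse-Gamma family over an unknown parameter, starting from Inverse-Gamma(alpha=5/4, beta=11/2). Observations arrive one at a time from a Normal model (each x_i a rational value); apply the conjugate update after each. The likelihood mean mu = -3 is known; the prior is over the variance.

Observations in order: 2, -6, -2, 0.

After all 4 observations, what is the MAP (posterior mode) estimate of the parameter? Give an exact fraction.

110/17

obs 1: x=2 → posterior Inverse-Gamma(7/4, 18)
obs 2: x=-6 → posterior Inverse-Gamma(9/4, 45/2)
obs 3: x=-2 → posterior Inverse-Gamma(11/4, 23)
obs 4: x=0 → posterior Inverse-Gamma(13/4, 55/2)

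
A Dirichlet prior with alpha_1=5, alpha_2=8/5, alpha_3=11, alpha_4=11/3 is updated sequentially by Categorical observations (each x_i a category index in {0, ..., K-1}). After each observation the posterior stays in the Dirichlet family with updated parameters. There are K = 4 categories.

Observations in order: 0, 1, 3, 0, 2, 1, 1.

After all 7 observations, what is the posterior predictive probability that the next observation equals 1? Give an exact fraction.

obs 1: x=0 → posterior Dirichlet(6, 8/5, 11, 11/3)
obs 2: x=1 → posterior Dirichlet(6, 13/5, 11, 11/3)
obs 3: x=3 → posterior Dirichlet(6, 13/5, 11, 14/3)
obs 4: x=0 → posterior Dirichlet(7, 13/5, 11, 14/3)
obs 5: x=2 → posterior Dirichlet(7, 13/5, 12, 14/3)
obs 6: x=1 → posterior Dirichlet(7, 18/5, 12, 14/3)
obs 7: x=1 → posterior Dirichlet(7, 23/5, 12, 14/3)

69/424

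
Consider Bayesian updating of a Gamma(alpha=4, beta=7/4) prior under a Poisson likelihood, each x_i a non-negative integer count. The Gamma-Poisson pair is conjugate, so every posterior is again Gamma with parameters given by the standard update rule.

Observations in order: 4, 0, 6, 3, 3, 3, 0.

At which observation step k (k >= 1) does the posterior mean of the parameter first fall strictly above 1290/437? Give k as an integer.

k = 4

obs 1: x=4 → posterior Gamma(8, 11/4)
obs 2: x=0 → posterior Gamma(8, 15/4)
obs 3: x=6 → posterior Gamma(14, 19/4)
obs 4: x=3 → posterior Gamma(17, 23/4)
obs 5: x=3 → posterior Gamma(20, 27/4)
obs 6: x=3 → posterior Gamma(23, 31/4)
obs 7: x=0 → posterior Gamma(23, 35/4)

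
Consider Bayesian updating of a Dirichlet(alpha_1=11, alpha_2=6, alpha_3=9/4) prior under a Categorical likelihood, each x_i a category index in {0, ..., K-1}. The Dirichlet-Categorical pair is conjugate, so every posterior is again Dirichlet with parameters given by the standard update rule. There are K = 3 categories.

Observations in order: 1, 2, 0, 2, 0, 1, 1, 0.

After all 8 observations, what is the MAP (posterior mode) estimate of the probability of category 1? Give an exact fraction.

32/97

obs 1: x=1 → posterior Dirichlet(11, 7, 9/4)
obs 2: x=2 → posterior Dirichlet(11, 7, 13/4)
obs 3: x=0 → posterior Dirichlet(12, 7, 13/4)
obs 4: x=2 → posterior Dirichlet(12, 7, 17/4)
obs 5: x=0 → posterior Dirichlet(13, 7, 17/4)
obs 6: x=1 → posterior Dirichlet(13, 8, 17/4)
obs 7: x=1 → posterior Dirichlet(13, 9, 17/4)
obs 8: x=0 → posterior Dirichlet(14, 9, 17/4)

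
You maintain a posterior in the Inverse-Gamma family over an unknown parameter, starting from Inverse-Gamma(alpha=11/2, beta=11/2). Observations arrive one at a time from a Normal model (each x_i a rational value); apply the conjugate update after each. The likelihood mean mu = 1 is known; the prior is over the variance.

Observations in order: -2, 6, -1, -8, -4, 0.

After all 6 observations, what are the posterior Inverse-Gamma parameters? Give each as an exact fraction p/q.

alpha=17/2, beta=78

obs 1: x=-2 → posterior Inverse-Gamma(6, 10)
obs 2: x=6 → posterior Inverse-Gamma(13/2, 45/2)
obs 3: x=-1 → posterior Inverse-Gamma(7, 49/2)
obs 4: x=-8 → posterior Inverse-Gamma(15/2, 65)
obs 5: x=-4 → posterior Inverse-Gamma(8, 155/2)
obs 6: x=0 → posterior Inverse-Gamma(17/2, 78)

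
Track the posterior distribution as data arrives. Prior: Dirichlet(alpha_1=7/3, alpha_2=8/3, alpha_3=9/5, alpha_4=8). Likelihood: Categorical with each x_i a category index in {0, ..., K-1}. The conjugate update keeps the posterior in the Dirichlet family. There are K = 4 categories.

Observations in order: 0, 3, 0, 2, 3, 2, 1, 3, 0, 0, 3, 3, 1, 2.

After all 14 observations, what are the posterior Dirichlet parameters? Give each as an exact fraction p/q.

alpha_1=19/3, alpha_2=14/3, alpha_3=24/5, alpha_4=13

obs 1: x=0 → posterior Dirichlet(10/3, 8/3, 9/5, 8)
obs 2: x=3 → posterior Dirichlet(10/3, 8/3, 9/5, 9)
obs 3: x=0 → posterior Dirichlet(13/3, 8/3, 9/5, 9)
obs 4: x=2 → posterior Dirichlet(13/3, 8/3, 14/5, 9)
obs 5: x=3 → posterior Dirichlet(13/3, 8/3, 14/5, 10)
obs 6: x=2 → posterior Dirichlet(13/3, 8/3, 19/5, 10)
obs 7: x=1 → posterior Dirichlet(13/3, 11/3, 19/5, 10)
obs 8: x=3 → posterior Dirichlet(13/3, 11/3, 19/5, 11)
obs 9: x=0 → posterior Dirichlet(16/3, 11/3, 19/5, 11)
obs 10: x=0 → posterior Dirichlet(19/3, 11/3, 19/5, 11)
obs 11: x=3 → posterior Dirichlet(19/3, 11/3, 19/5, 12)
obs 12: x=3 → posterior Dirichlet(19/3, 11/3, 19/5, 13)
obs 13: x=1 → posterior Dirichlet(19/3, 14/3, 19/5, 13)
obs 14: x=2 → posterior Dirichlet(19/3, 14/3, 24/5, 13)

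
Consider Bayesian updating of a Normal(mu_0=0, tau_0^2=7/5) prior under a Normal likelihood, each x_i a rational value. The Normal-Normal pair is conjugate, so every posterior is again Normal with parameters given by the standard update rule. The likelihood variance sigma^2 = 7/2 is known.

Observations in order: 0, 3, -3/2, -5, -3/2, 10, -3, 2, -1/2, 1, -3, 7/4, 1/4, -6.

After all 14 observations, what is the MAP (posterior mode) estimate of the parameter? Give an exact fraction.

obs 1: x=0 → posterior Normal(0, 1)
obs 2: x=3 → posterior Normal(2/3, 7/9)
obs 3: x=-3/2 → posterior Normal(3/11, 7/11)
obs 4: x=-5 → posterior Normal(-7/13, 7/13)
obs 5: x=-3/2 → posterior Normal(-2/3, 7/15)
obs 6: x=10 → posterior Normal(10/17, 7/17)
obs 7: x=-3 → posterior Normal(4/19, 7/19)
obs 8: x=2 → posterior Normal(8/21, 1/3)
obs 9: x=-1/2 → posterior Normal(7/23, 7/23)
obs 10: x=1 → posterior Normal(9/25, 7/25)
obs 11: x=-3 → posterior Normal(1/9, 7/27)
obs 12: x=7/4 → posterior Normal(13/58, 7/29)
obs 13: x=1/4 → posterior Normal(7/31, 7/31)
obs 14: x=-6 → posterior Normal(-5/33, 7/33)

-5/33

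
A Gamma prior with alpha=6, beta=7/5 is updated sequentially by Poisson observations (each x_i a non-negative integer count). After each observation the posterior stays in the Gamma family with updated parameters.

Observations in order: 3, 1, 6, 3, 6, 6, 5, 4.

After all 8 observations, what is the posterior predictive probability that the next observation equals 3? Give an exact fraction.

obs 1: x=3 → posterior Gamma(9, 12/5)
obs 2: x=1 → posterior Gamma(10, 17/5)
obs 3: x=6 → posterior Gamma(16, 22/5)
obs 4: x=3 → posterior Gamma(19, 27/5)
obs 5: x=6 → posterior Gamma(25, 32/5)
obs 6: x=6 → posterior Gamma(31, 37/5)
obs 7: x=5 → posterior Gamma(36, 42/5)
obs 8: x=4 → posterior Gamma(40, 47/5)

1373018002264144866982246970842255939010296484133708039860449592286179375/7674565363833113698335830659861670311799477971658483516355497005181566976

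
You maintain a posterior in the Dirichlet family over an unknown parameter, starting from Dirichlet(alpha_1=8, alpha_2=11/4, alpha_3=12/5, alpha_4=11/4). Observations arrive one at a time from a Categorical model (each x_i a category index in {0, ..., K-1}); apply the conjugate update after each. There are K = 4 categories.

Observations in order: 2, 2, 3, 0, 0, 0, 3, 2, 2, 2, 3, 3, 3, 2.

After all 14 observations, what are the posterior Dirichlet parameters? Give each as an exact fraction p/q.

alpha_1=11, alpha_2=11/4, alpha_3=42/5, alpha_4=31/4

obs 1: x=2 → posterior Dirichlet(8, 11/4, 17/5, 11/4)
obs 2: x=2 → posterior Dirichlet(8, 11/4, 22/5, 11/4)
obs 3: x=3 → posterior Dirichlet(8, 11/4, 22/5, 15/4)
obs 4: x=0 → posterior Dirichlet(9, 11/4, 22/5, 15/4)
obs 5: x=0 → posterior Dirichlet(10, 11/4, 22/5, 15/4)
obs 6: x=0 → posterior Dirichlet(11, 11/4, 22/5, 15/4)
obs 7: x=3 → posterior Dirichlet(11, 11/4, 22/5, 19/4)
obs 8: x=2 → posterior Dirichlet(11, 11/4, 27/5, 19/4)
obs 9: x=2 → posterior Dirichlet(11, 11/4, 32/5, 19/4)
obs 10: x=2 → posterior Dirichlet(11, 11/4, 37/5, 19/4)
obs 11: x=3 → posterior Dirichlet(11, 11/4, 37/5, 23/4)
obs 12: x=3 → posterior Dirichlet(11, 11/4, 37/5, 27/4)
obs 13: x=3 → posterior Dirichlet(11, 11/4, 37/5, 31/4)
obs 14: x=2 → posterior Dirichlet(11, 11/4, 42/5, 31/4)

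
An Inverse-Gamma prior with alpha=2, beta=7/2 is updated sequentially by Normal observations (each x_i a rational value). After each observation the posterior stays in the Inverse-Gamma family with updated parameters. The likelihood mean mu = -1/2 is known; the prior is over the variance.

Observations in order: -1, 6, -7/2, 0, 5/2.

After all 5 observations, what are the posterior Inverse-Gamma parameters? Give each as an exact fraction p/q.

alpha=9/2, beta=271/8

obs 1: x=-1 → posterior Inverse-Gamma(5/2, 29/8)
obs 2: x=6 → posterior Inverse-Gamma(3, 99/4)
obs 3: x=-7/2 → posterior Inverse-Gamma(7/2, 117/4)
obs 4: x=0 → posterior Inverse-Gamma(4, 235/8)
obs 5: x=5/2 → posterior Inverse-Gamma(9/2, 271/8)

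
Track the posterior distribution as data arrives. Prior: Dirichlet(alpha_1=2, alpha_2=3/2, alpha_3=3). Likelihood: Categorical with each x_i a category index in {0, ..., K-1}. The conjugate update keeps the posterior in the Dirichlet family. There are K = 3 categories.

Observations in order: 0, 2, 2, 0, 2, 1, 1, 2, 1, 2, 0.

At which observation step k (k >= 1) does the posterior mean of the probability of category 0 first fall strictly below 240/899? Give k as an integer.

k = 9

obs 1: x=0 → posterior Dirichlet(3, 3/2, 3)
obs 2: x=2 → posterior Dirichlet(3, 3/2, 4)
obs 3: x=2 → posterior Dirichlet(3, 3/2, 5)
obs 4: x=0 → posterior Dirichlet(4, 3/2, 5)
obs 5: x=2 → posterior Dirichlet(4, 3/2, 6)
obs 6: x=1 → posterior Dirichlet(4, 5/2, 6)
obs 7: x=1 → posterior Dirichlet(4, 7/2, 6)
obs 8: x=2 → posterior Dirichlet(4, 7/2, 7)
obs 9: x=1 → posterior Dirichlet(4, 9/2, 7)
obs 10: x=2 → posterior Dirichlet(4, 9/2, 8)
obs 11: x=0 → posterior Dirichlet(5, 9/2, 8)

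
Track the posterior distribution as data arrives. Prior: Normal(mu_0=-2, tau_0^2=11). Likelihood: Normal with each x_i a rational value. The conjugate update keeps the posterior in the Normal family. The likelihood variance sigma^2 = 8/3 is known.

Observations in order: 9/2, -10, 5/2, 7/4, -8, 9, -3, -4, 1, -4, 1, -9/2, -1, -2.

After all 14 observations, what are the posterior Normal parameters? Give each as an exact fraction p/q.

mu_0=-455/376, tau_0^2=44/235

obs 1: x=9/2 → posterior Normal(265/82, 88/41)
obs 2: x=-10 → posterior Normal(-395/148, 44/37)
obs 3: x=5/2 → posterior Normal(-115/107, 88/107)
obs 4: x=7/4 → posterior Normal(-229/560, 22/35)
obs 5: x=-8 → posterior Normal(-1285/692, 88/173)
obs 6: x=9 → posterior Normal(-97/824, 44/103)
obs 7: x=-3 → posterior Normal(-493/956, 88/239)
obs 8: x=-4 → posterior Normal(-1021/1088, 11/34)
obs 9: x=1 → posterior Normal(-889/1220, 88/305)
obs 10: x=-4 → posterior Normal(-109/104, 44/169)
obs 11: x=1 → posterior Normal(-1285/1484, 88/371)
obs 12: x=-9/2 → posterior Normal(-1879/1616, 22/101)
obs 13: x=-1 → posterior Normal(-2011/1748, 88/437)
obs 14: x=-2 → posterior Normal(-455/376, 44/235)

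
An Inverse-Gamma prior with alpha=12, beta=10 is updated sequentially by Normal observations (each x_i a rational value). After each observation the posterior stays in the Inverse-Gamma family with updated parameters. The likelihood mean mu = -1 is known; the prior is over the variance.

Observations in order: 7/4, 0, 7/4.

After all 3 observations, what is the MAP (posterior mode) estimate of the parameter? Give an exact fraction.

obs 1: x=7/4 → posterior Inverse-Gamma(25/2, 441/32)
obs 2: x=0 → posterior Inverse-Gamma(13, 457/32)
obs 3: x=7/4 → posterior Inverse-Gamma(27/2, 289/16)

289/232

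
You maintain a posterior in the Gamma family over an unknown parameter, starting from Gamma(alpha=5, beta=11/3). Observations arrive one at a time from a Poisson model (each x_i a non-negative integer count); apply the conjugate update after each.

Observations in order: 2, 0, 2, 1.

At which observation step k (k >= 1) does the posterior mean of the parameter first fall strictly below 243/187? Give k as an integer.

k = 2

obs 1: x=2 → posterior Gamma(7, 14/3)
obs 2: x=0 → posterior Gamma(7, 17/3)
obs 3: x=2 → posterior Gamma(9, 20/3)
obs 4: x=1 → posterior Gamma(10, 23/3)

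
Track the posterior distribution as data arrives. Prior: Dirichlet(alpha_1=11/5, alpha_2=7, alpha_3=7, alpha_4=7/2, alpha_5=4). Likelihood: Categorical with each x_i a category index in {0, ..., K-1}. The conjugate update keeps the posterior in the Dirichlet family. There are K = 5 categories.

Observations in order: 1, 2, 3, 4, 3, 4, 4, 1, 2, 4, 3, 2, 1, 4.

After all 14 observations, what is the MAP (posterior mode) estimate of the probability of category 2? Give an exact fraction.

30/109

obs 1: x=1 → posterior Dirichlet(11/5, 8, 7, 7/2, 4)
obs 2: x=2 → posterior Dirichlet(11/5, 8, 8, 7/2, 4)
obs 3: x=3 → posterior Dirichlet(11/5, 8, 8, 9/2, 4)
obs 4: x=4 → posterior Dirichlet(11/5, 8, 8, 9/2, 5)
obs 5: x=3 → posterior Dirichlet(11/5, 8, 8, 11/2, 5)
obs 6: x=4 → posterior Dirichlet(11/5, 8, 8, 11/2, 6)
obs 7: x=4 → posterior Dirichlet(11/5, 8, 8, 11/2, 7)
obs 8: x=1 → posterior Dirichlet(11/5, 9, 8, 11/2, 7)
obs 9: x=2 → posterior Dirichlet(11/5, 9, 9, 11/2, 7)
obs 10: x=4 → posterior Dirichlet(11/5, 9, 9, 11/2, 8)
obs 11: x=3 → posterior Dirichlet(11/5, 9, 9, 13/2, 8)
obs 12: x=2 → posterior Dirichlet(11/5, 9, 10, 13/2, 8)
obs 13: x=1 → posterior Dirichlet(11/5, 10, 10, 13/2, 8)
obs 14: x=4 → posterior Dirichlet(11/5, 10, 10, 13/2, 9)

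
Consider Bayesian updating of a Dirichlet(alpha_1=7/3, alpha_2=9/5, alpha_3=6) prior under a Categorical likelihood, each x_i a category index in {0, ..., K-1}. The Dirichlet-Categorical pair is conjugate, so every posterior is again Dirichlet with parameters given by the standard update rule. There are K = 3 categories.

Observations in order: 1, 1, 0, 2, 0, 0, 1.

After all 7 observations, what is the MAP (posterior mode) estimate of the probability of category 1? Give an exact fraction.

obs 1: x=1 → posterior Dirichlet(7/3, 14/5, 6)
obs 2: x=1 → posterior Dirichlet(7/3, 19/5, 6)
obs 3: x=0 → posterior Dirichlet(10/3, 19/5, 6)
obs 4: x=2 → posterior Dirichlet(10/3, 19/5, 7)
obs 5: x=0 → posterior Dirichlet(13/3, 19/5, 7)
obs 6: x=0 → posterior Dirichlet(16/3, 19/5, 7)
obs 7: x=1 → posterior Dirichlet(16/3, 24/5, 7)

57/212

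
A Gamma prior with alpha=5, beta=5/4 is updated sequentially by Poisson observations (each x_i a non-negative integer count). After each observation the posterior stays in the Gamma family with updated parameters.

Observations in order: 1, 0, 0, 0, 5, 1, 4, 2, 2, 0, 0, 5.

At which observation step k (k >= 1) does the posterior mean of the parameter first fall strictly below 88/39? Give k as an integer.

k = 2

obs 1: x=1 → posterior Gamma(6, 9/4)
obs 2: x=0 → posterior Gamma(6, 13/4)
obs 3: x=0 → posterior Gamma(6, 17/4)
obs 4: x=0 → posterior Gamma(6, 21/4)
obs 5: x=5 → posterior Gamma(11, 25/4)
obs 6: x=1 → posterior Gamma(12, 29/4)
obs 7: x=4 → posterior Gamma(16, 33/4)
obs 8: x=2 → posterior Gamma(18, 37/4)
obs 9: x=2 → posterior Gamma(20, 41/4)
obs 10: x=0 → posterior Gamma(20, 45/4)
obs 11: x=0 → posterior Gamma(20, 49/4)
obs 12: x=5 → posterior Gamma(25, 53/4)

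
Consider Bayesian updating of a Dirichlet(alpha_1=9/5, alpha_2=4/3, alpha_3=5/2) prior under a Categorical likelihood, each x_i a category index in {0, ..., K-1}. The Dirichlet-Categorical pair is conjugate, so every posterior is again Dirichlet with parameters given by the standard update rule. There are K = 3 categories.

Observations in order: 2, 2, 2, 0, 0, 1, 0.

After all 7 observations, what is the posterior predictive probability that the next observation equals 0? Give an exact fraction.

144/379

obs 1: x=2 → posterior Dirichlet(9/5, 4/3, 7/2)
obs 2: x=2 → posterior Dirichlet(9/5, 4/3, 9/2)
obs 3: x=2 → posterior Dirichlet(9/5, 4/3, 11/2)
obs 4: x=0 → posterior Dirichlet(14/5, 4/3, 11/2)
obs 5: x=0 → posterior Dirichlet(19/5, 4/3, 11/2)
obs 6: x=1 → posterior Dirichlet(19/5, 7/3, 11/2)
obs 7: x=0 → posterior Dirichlet(24/5, 7/3, 11/2)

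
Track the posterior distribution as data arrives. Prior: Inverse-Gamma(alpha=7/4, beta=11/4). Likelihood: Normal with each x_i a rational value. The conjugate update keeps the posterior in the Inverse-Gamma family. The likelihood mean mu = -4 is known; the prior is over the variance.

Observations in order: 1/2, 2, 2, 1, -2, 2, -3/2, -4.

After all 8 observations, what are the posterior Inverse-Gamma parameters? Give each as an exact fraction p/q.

obs 1: x=1/2 → posterior Inverse-Gamma(9/4, 103/8)
obs 2: x=2 → posterior Inverse-Gamma(11/4, 247/8)
obs 3: x=2 → posterior Inverse-Gamma(13/4, 391/8)
obs 4: x=1 → posterior Inverse-Gamma(15/4, 491/8)
obs 5: x=-2 → posterior Inverse-Gamma(17/4, 507/8)
obs 6: x=2 → posterior Inverse-Gamma(19/4, 651/8)
obs 7: x=-3/2 → posterior Inverse-Gamma(21/4, 169/2)
obs 8: x=-4 → posterior Inverse-Gamma(23/4, 169/2)

alpha=23/4, beta=169/2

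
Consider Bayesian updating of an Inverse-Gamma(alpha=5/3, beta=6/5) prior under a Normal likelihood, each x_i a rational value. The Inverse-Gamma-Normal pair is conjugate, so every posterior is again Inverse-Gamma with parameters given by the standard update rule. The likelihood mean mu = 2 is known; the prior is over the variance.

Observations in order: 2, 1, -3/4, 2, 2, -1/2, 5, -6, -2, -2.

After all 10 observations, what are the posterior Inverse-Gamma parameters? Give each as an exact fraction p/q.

alpha=20/3, beta=9777/160

obs 1: x=2 → posterior Inverse-Gamma(13/6, 6/5)
obs 2: x=1 → posterior Inverse-Gamma(8/3, 17/10)
obs 3: x=-3/4 → posterior Inverse-Gamma(19/6, 877/160)
obs 4: x=2 → posterior Inverse-Gamma(11/3, 877/160)
obs 5: x=2 → posterior Inverse-Gamma(25/6, 877/160)
obs 6: x=-1/2 → posterior Inverse-Gamma(14/3, 1377/160)
obs 7: x=5 → posterior Inverse-Gamma(31/6, 2097/160)
obs 8: x=-6 → posterior Inverse-Gamma(17/3, 7217/160)
obs 9: x=-2 → posterior Inverse-Gamma(37/6, 8497/160)
obs 10: x=-2 → posterior Inverse-Gamma(20/3, 9777/160)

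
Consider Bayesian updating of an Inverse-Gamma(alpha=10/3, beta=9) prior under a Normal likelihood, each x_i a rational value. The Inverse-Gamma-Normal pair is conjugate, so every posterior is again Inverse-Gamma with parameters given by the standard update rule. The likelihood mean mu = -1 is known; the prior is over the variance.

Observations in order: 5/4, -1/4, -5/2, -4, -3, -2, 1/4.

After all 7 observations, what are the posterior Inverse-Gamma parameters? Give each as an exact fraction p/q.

obs 1: x=5/4 → posterior Inverse-Gamma(23/6, 369/32)
obs 2: x=-1/4 → posterior Inverse-Gamma(13/3, 189/16)
obs 3: x=-5/2 → posterior Inverse-Gamma(29/6, 207/16)
obs 4: x=-4 → posterior Inverse-Gamma(16/3, 279/16)
obs 5: x=-3 → posterior Inverse-Gamma(35/6, 311/16)
obs 6: x=-2 → posterior Inverse-Gamma(19/3, 319/16)
obs 7: x=1/4 → posterior Inverse-Gamma(41/6, 663/32)

alpha=41/6, beta=663/32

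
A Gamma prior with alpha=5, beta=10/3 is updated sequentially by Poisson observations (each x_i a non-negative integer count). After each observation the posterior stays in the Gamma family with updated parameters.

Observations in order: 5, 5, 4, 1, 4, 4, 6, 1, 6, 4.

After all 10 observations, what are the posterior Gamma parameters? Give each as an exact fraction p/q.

alpha=45, beta=40/3

obs 1: x=5 → posterior Gamma(10, 13/3)
obs 2: x=5 → posterior Gamma(15, 16/3)
obs 3: x=4 → posterior Gamma(19, 19/3)
obs 4: x=1 → posterior Gamma(20, 22/3)
obs 5: x=4 → posterior Gamma(24, 25/3)
obs 6: x=4 → posterior Gamma(28, 28/3)
obs 7: x=6 → posterior Gamma(34, 31/3)
obs 8: x=1 → posterior Gamma(35, 34/3)
obs 9: x=6 → posterior Gamma(41, 37/3)
obs 10: x=4 → posterior Gamma(45, 40/3)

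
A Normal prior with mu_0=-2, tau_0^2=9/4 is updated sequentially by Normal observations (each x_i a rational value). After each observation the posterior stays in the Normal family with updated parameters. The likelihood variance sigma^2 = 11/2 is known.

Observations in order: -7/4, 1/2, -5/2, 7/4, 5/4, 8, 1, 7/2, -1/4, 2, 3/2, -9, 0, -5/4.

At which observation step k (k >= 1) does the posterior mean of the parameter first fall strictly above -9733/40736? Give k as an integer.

k = 6

obs 1: x=-7/4 → posterior Normal(-239/124, 99/62)
obs 2: x=1/2 → posterior Normal(-221/160, 99/80)
obs 3: x=-5/2 → posterior Normal(-311/196, 99/98)
obs 4: x=7/4 → posterior Normal(-31/29, 99/116)
obs 5: x=5/4 → posterior Normal(-203/268, 99/134)
obs 6: x=8 → posterior Normal(85/304, 99/152)
obs 7: x=1 → posterior Normal(121/340, 99/170)
obs 8: x=7/2 → posterior Normal(247/376, 99/188)
obs 9: x=-1/4 → posterior Normal(119/206, 99/206)
obs 10: x=2 → posterior Normal(155/224, 99/224)
obs 11: x=3/2 → posterior Normal(91/121, 9/22)
obs 12: x=-9 → posterior Normal(1/13, 99/260)
obs 13: x=0 → posterior Normal(10/139, 99/278)
obs 14: x=-5/4 → posterior Normal(-5/592, 99/296)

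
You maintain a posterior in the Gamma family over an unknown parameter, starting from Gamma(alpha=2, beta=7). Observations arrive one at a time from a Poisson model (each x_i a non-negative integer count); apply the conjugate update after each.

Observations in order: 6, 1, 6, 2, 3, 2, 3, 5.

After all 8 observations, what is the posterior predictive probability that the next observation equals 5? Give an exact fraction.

obs 1: x=6 → posterior Gamma(8, 8)
obs 2: x=1 → posterior Gamma(9, 9)
obs 3: x=6 → posterior Gamma(15, 10)
obs 4: x=2 → posterior Gamma(17, 11)
obs 5: x=3 → posterior Gamma(20, 12)
obs 6: x=2 → posterior Gamma(22, 13)
obs 7: x=3 → posterior Gamma(25, 14)
obs 8: x=5 → posterior Gamma(30, 15)

3334742671119087151251733303070068359375/87112285931760246646623899502532662132736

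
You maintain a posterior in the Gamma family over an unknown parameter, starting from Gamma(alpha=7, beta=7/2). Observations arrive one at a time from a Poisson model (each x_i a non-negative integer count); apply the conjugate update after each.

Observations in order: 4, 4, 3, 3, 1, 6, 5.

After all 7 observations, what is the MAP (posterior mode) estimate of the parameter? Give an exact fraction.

64/21

obs 1: x=4 → posterior Gamma(11, 9/2)
obs 2: x=4 → posterior Gamma(15, 11/2)
obs 3: x=3 → posterior Gamma(18, 13/2)
obs 4: x=3 → posterior Gamma(21, 15/2)
obs 5: x=1 → posterior Gamma(22, 17/2)
obs 6: x=6 → posterior Gamma(28, 19/2)
obs 7: x=5 → posterior Gamma(33, 21/2)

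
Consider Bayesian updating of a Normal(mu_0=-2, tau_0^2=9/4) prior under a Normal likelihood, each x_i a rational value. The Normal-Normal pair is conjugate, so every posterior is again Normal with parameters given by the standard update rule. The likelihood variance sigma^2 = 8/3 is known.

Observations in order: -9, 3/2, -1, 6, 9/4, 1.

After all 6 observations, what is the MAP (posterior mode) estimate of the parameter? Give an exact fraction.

obs 1: x=-9 → posterior Normal(-307/59, 72/59)
obs 2: x=3/2 → posterior Normal(-533/172, 36/43)
obs 3: x=-1 → posterior Normal(-587/226, 72/113)
obs 4: x=6 → posterior Normal(-263/280, 18/35)
obs 5: x=9/4 → posterior Normal(-283/668, 72/167)
obs 6: x=1 → posterior Normal(-175/776, 36/97)

-175/776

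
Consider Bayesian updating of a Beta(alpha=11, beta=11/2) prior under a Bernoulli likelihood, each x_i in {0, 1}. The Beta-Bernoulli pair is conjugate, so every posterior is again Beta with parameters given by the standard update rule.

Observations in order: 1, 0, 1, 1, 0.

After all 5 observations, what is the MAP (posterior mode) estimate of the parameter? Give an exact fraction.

obs 1: x=1 → posterior Beta(12, 11/2)
obs 2: x=0 → posterior Beta(12, 13/2)
obs 3: x=1 → posterior Beta(13, 13/2)
obs 4: x=1 → posterior Beta(14, 13/2)
obs 5: x=0 → posterior Beta(14, 15/2)

2/3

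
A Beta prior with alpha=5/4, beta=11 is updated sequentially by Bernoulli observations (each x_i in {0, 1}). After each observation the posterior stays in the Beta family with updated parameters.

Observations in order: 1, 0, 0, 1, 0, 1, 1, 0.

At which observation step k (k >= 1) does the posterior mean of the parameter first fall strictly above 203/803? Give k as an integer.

k = 7

obs 1: x=1 → posterior Beta(9/4, 11)
obs 2: x=0 → posterior Beta(9/4, 12)
obs 3: x=0 → posterior Beta(9/4, 13)
obs 4: x=1 → posterior Beta(13/4, 13)
obs 5: x=0 → posterior Beta(13/4, 14)
obs 6: x=1 → posterior Beta(17/4, 14)
obs 7: x=1 → posterior Beta(21/4, 14)
obs 8: x=0 → posterior Beta(21/4, 15)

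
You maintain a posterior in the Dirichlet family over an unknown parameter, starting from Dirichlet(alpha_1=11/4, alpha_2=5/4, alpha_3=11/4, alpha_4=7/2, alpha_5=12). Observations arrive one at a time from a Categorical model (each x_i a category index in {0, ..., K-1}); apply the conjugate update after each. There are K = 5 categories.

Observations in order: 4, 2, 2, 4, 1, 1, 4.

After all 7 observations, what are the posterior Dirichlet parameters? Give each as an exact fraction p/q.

obs 1: x=4 → posterior Dirichlet(11/4, 5/4, 11/4, 7/2, 13)
obs 2: x=2 → posterior Dirichlet(11/4, 5/4, 15/4, 7/2, 13)
obs 3: x=2 → posterior Dirichlet(11/4, 5/4, 19/4, 7/2, 13)
obs 4: x=4 → posterior Dirichlet(11/4, 5/4, 19/4, 7/2, 14)
obs 5: x=1 → posterior Dirichlet(11/4, 9/4, 19/4, 7/2, 14)
obs 6: x=1 → posterior Dirichlet(11/4, 13/4, 19/4, 7/2, 14)
obs 7: x=4 → posterior Dirichlet(11/4, 13/4, 19/4, 7/2, 15)

alpha_1=11/4, alpha_2=13/4, alpha_3=19/4, alpha_4=7/2, alpha_5=15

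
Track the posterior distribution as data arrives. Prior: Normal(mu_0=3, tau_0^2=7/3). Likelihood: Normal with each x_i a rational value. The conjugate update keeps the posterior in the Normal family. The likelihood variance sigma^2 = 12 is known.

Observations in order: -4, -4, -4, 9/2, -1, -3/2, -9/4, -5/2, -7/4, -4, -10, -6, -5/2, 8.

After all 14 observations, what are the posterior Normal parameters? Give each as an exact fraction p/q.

mu_0=-109/134, tau_0^2=42/67

obs 1: x=-4 → posterior Normal(80/43, 84/43)
obs 2: x=-4 → posterior Normal(26/25, 42/25)
obs 3: x=-4 → posterior Normal(8/19, 28/19)
obs 4: x=9/2 → posterior Normal(111/128, 21/16)
obs 5: x=-1 → posterior Normal(97/142, 84/71)
obs 6: x=-3/2 → posterior Normal(19/39, 14/13)
obs 7: x=-9/4 → posterior Normal(89/340, 84/85)
obs 8: x=-5/2 → posterior Normal(19/368, 21/23)
obs 9: x=-7/4 → posterior Normal(-5/66, 28/33)
obs 10: x=-4 → posterior Normal(-71/212, 42/53)
obs 11: x=-10 → posterior Normal(-211/226, 84/113)
obs 12: x=-6 → posterior Normal(-59/48, 7/10)
obs 13: x=-5/2 → posterior Normal(-165/127, 84/127)
obs 14: x=8 → posterior Normal(-109/134, 42/67)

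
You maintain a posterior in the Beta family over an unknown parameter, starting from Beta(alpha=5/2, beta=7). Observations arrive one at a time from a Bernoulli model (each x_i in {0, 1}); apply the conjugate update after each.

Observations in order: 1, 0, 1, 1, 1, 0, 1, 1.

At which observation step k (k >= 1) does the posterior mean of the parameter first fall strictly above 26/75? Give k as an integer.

obs 1: x=1 → posterior Beta(7/2, 7)
obs 2: x=0 → posterior Beta(7/2, 8)
obs 3: x=1 → posterior Beta(9/2, 8)
obs 4: x=1 → posterior Beta(11/2, 8)
obs 5: x=1 → posterior Beta(13/2, 8)
obs 6: x=0 → posterior Beta(13/2, 9)
obs 7: x=1 → posterior Beta(15/2, 9)
obs 8: x=1 → posterior Beta(17/2, 9)

k = 3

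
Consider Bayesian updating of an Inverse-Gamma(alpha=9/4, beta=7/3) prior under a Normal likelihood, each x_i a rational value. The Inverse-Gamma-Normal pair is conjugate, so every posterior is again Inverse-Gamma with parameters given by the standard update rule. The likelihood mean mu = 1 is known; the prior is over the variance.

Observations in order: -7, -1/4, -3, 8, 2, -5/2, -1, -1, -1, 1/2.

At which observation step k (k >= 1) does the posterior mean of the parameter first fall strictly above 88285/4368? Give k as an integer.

obs 1: x=-7 → posterior Inverse-Gamma(11/4, 103/3)
obs 2: x=-1/4 → posterior Inverse-Gamma(13/4, 3371/96)
obs 3: x=-3 → posterior Inverse-Gamma(15/4, 4139/96)
obs 4: x=8 → posterior Inverse-Gamma(17/4, 6491/96)
obs 5: x=2 → posterior Inverse-Gamma(19/4, 6539/96)
obs 6: x=-5/2 → posterior Inverse-Gamma(21/4, 7127/96)
obs 7: x=-1 → posterior Inverse-Gamma(23/4, 7319/96)
obs 8: x=-1 → posterior Inverse-Gamma(25/4, 7511/96)
obs 9: x=-1 → posterior Inverse-Gamma(27/4, 7703/96)
obs 10: x=1/2 → posterior Inverse-Gamma(29/4, 7715/96)

k = 4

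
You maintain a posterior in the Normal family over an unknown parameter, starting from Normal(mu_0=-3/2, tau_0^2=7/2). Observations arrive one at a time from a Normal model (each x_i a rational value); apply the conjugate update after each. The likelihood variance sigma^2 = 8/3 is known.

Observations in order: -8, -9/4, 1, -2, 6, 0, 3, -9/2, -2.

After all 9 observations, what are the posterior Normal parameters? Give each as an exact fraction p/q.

mu_0=-831/820, tau_0^2=56/205

obs 1: x=-8 → posterior Normal(-192/37, 56/37)
obs 2: x=-9/4 → posterior Normal(-33/8, 28/29)
obs 3: x=1 → posterior Normal(-873/316, 56/79)
obs 4: x=-2 → posterior Normal(-1041/400, 14/25)
obs 5: x=6 → posterior Normal(-537/484, 56/121)
obs 6: x=0 → posterior Normal(-537/568, 28/71)
obs 7: x=3 → posterior Normal(-285/652, 56/163)
obs 8: x=-9/2 → posterior Normal(-663/736, 7/23)
obs 9: x=-2 → posterior Normal(-831/820, 56/205)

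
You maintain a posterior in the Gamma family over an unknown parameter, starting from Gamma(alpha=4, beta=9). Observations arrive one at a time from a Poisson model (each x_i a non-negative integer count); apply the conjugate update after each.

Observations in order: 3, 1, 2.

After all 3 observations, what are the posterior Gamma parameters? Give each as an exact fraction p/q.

obs 1: x=3 → posterior Gamma(7, 10)
obs 2: x=1 → posterior Gamma(8, 11)
obs 3: x=2 → posterior Gamma(10, 12)

alpha=10, beta=12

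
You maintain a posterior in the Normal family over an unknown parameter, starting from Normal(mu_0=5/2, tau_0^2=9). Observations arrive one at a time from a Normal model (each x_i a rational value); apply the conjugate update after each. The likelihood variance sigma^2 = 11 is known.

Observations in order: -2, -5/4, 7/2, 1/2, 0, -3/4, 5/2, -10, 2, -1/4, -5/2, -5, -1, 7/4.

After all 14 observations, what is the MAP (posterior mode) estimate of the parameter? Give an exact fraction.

-85/137

obs 1: x=-2 → posterior Normal(19/40, 99/20)
obs 2: x=-5/4 → posterior Normal(-7/116, 99/29)
obs 3: x=7/2 → posterior Normal(119/152, 99/38)
obs 4: x=1/2 → posterior Normal(137/188, 99/47)
obs 5: x=0 → posterior Normal(137/224, 99/56)
obs 6: x=-3/4 → posterior Normal(11/26, 99/65)
obs 7: x=5/2 → posterior Normal(25/37, 99/74)
obs 8: x=-10 → posterior Normal(-40/83, 99/83)
obs 9: x=2 → posterior Normal(-11/46, 99/92)
obs 10: x=-1/4 → posterior Normal(-97/404, 99/101)
obs 11: x=-5/2 → posterior Normal(-17/40, 9/10)
obs 12: x=-5 → posterior Normal(-367/476, 99/119)
obs 13: x=-1 → posterior Normal(-403/512, 99/128)
obs 14: x=7/4 → posterior Normal(-85/137, 99/137)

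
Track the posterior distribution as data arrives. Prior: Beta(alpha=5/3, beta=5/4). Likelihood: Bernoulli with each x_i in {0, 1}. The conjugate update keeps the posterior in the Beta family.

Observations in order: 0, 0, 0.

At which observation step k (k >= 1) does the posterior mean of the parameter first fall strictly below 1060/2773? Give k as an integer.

k = 2

obs 1: x=0 → posterior Beta(5/3, 9/4)
obs 2: x=0 → posterior Beta(5/3, 13/4)
obs 3: x=0 → posterior Beta(5/3, 17/4)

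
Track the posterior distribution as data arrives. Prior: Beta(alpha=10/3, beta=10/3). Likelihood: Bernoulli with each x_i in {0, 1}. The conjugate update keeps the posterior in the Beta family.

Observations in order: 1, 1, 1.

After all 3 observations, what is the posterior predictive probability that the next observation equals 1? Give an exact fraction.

obs 1: x=1 → posterior Beta(13/3, 10/3)
obs 2: x=1 → posterior Beta(16/3, 10/3)
obs 3: x=1 → posterior Beta(19/3, 10/3)

19/29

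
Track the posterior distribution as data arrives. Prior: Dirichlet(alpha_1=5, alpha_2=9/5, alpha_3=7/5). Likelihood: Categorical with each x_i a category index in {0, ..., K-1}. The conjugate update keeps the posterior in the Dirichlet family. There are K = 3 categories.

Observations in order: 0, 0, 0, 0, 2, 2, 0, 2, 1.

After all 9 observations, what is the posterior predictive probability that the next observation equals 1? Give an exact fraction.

obs 1: x=0 → posterior Dirichlet(6, 9/5, 7/5)
obs 2: x=0 → posterior Dirichlet(7, 9/5, 7/5)
obs 3: x=0 → posterior Dirichlet(8, 9/5, 7/5)
obs 4: x=0 → posterior Dirichlet(9, 9/5, 7/5)
obs 5: x=2 → posterior Dirichlet(9, 9/5, 12/5)
obs 6: x=2 → posterior Dirichlet(9, 9/5, 17/5)
obs 7: x=0 → posterior Dirichlet(10, 9/5, 17/5)
obs 8: x=2 → posterior Dirichlet(10, 9/5, 22/5)
obs 9: x=1 → posterior Dirichlet(10, 14/5, 22/5)

7/43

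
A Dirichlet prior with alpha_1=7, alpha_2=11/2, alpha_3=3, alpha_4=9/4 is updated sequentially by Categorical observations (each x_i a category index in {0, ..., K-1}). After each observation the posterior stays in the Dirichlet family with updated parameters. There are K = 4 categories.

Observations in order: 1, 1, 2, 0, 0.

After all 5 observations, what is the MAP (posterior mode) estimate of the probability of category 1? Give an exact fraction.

obs 1: x=1 → posterior Dirichlet(7, 13/2, 3, 9/4)
obs 2: x=1 → posterior Dirichlet(7, 15/2, 3, 9/4)
obs 3: x=2 → posterior Dirichlet(7, 15/2, 4, 9/4)
obs 4: x=0 → posterior Dirichlet(8, 15/2, 4, 9/4)
obs 5: x=0 → posterior Dirichlet(9, 15/2, 4, 9/4)

26/75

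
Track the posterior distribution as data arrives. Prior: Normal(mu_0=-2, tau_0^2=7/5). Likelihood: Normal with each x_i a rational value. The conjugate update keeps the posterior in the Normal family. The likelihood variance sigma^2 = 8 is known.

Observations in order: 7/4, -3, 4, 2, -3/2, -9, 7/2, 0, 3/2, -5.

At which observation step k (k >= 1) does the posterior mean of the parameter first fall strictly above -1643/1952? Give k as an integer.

k = 4

obs 1: x=7/4 → posterior Normal(-271/188, 56/47)
obs 2: x=-3 → posterior Normal(-355/216, 28/27)
obs 3: x=4 → posterior Normal(-243/244, 56/61)
obs 4: x=2 → posterior Normal(-11/16, 14/17)
obs 5: x=-3/2 → posterior Normal(-229/300, 56/75)
obs 6: x=-9 → posterior Normal(-481/328, 28/41)
obs 7: x=7/2 → posterior Normal(-383/356, 56/89)
obs 8: x=0 → posterior Normal(-383/384, 7/12)
obs 9: x=3/2 → posterior Normal(-341/412, 56/103)
obs 10: x=-5 → posterior Normal(-481/440, 28/55)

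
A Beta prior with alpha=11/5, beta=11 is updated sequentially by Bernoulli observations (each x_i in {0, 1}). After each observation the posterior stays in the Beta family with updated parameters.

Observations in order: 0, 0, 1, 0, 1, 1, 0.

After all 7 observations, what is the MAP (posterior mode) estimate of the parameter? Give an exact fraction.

obs 1: x=0 → posterior Beta(11/5, 12)
obs 2: x=0 → posterior Beta(11/5, 13)
obs 3: x=1 → posterior Beta(16/5, 13)
obs 4: x=0 → posterior Beta(16/5, 14)
obs 5: x=1 → posterior Beta(21/5, 14)
obs 6: x=1 → posterior Beta(26/5, 14)
obs 7: x=0 → posterior Beta(26/5, 15)

3/13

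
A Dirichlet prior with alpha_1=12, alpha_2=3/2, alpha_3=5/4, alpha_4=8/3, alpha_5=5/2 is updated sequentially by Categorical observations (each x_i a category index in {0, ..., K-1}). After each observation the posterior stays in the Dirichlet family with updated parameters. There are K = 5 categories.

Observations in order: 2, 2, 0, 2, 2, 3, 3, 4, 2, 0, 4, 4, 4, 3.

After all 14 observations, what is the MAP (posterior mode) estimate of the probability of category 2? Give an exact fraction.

63/347

obs 1: x=2 → posterior Dirichlet(12, 3/2, 9/4, 8/3, 5/2)
obs 2: x=2 → posterior Dirichlet(12, 3/2, 13/4, 8/3, 5/2)
obs 3: x=0 → posterior Dirichlet(13, 3/2, 13/4, 8/3, 5/2)
obs 4: x=2 → posterior Dirichlet(13, 3/2, 17/4, 8/3, 5/2)
obs 5: x=2 → posterior Dirichlet(13, 3/2, 21/4, 8/3, 5/2)
obs 6: x=3 → posterior Dirichlet(13, 3/2, 21/4, 11/3, 5/2)
obs 7: x=3 → posterior Dirichlet(13, 3/2, 21/4, 14/3, 5/2)
obs 8: x=4 → posterior Dirichlet(13, 3/2, 21/4, 14/3, 7/2)
obs 9: x=2 → posterior Dirichlet(13, 3/2, 25/4, 14/3, 7/2)
obs 10: x=0 → posterior Dirichlet(14, 3/2, 25/4, 14/3, 7/2)
obs 11: x=4 → posterior Dirichlet(14, 3/2, 25/4, 14/3, 9/2)
obs 12: x=4 → posterior Dirichlet(14, 3/2, 25/4, 14/3, 11/2)
obs 13: x=4 → posterior Dirichlet(14, 3/2, 25/4, 14/3, 13/2)
obs 14: x=3 → posterior Dirichlet(14, 3/2, 25/4, 17/3, 13/2)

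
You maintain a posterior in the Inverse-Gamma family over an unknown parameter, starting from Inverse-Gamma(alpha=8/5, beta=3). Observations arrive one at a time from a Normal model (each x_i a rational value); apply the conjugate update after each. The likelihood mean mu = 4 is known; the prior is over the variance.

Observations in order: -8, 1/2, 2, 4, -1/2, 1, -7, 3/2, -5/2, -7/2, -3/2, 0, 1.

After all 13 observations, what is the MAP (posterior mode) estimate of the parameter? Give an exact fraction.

4765/182

obs 1: x=-8 → posterior Inverse-Gamma(21/10, 75)
obs 2: x=1/2 → posterior Inverse-Gamma(13/5, 649/8)
obs 3: x=2 → posterior Inverse-Gamma(31/10, 665/8)
obs 4: x=4 → posterior Inverse-Gamma(18/5, 665/8)
obs 5: x=-1/2 → posterior Inverse-Gamma(41/10, 373/4)
obs 6: x=1 → posterior Inverse-Gamma(23/5, 391/4)
obs 7: x=-7 → posterior Inverse-Gamma(51/10, 633/4)
obs 8: x=3/2 → posterior Inverse-Gamma(28/5, 1291/8)
obs 9: x=-5/2 → posterior Inverse-Gamma(61/10, 365/2)
obs 10: x=-7/2 → posterior Inverse-Gamma(33/5, 1685/8)
obs 11: x=-3/2 → posterior Inverse-Gamma(71/10, 903/4)
obs 12: x=0 → posterior Inverse-Gamma(38/5, 935/4)
obs 13: x=1 → posterior Inverse-Gamma(81/10, 953/4)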